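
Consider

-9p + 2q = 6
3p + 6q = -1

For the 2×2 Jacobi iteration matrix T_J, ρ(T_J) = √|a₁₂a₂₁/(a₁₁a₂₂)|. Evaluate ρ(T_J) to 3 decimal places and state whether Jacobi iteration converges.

0.333

a₁₂a₂₁/(a₁₁a₂₂) = (2)·(3) / ((-9)·(6)) = -0.111111
ρ = √|-0.111111| = √0.111111 = 0.333
ρ < 1, so Jacobi converges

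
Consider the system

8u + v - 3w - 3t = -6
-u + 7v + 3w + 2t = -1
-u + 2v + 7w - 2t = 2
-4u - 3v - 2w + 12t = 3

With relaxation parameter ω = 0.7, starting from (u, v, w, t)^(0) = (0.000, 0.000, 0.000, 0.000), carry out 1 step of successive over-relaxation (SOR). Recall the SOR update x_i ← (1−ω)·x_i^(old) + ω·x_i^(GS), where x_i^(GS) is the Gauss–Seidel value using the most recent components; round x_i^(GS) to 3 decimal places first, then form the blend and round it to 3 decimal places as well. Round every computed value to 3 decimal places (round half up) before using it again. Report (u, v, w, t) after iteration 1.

Iteration 1:
  u: GS value = (-6 - (1)·0.000 - (-3)·0.000 - (-3)·0.000) / (8) = -0.750;  u ← (1−ω)·0.000 + ω·-0.750 = -0.525
  v: GS value = (-1 - (-1)·-0.525 - (3)·0.000 - (2)·0.000) / (7) = -0.218;  v ← (1−ω)·0.000 + ω·-0.218 = -0.153
  w: GS value = (2 - (-1)·-0.525 - (2)·-0.153 - (-2)·0.000) / (7) = 0.254;  w ← (1−ω)·0.000 + ω·0.254 = 0.178
  t: GS value = (3 - (-4)·-0.525 - (-3)·-0.153 - (-2)·0.178) / (12) = 0.066;  t ← (1−ω)·0.000 + ω·0.066 = 0.046

(-0.525, -0.153, 0.178, 0.046)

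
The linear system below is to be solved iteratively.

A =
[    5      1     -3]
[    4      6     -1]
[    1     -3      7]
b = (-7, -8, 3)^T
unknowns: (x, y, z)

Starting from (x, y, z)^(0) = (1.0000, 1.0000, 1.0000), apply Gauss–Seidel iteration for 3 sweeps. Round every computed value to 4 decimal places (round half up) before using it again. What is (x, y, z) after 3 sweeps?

(-1.0812, -0.5545, 0.3454)

Iteration 1:
  x = (-7 - (1)·1.0000 - (-3)·1.0000) / (5) = -1.0000
  y = (-8 - (4)·-1.0000 - (-1)·1.0000) / (6) = -0.5000
  z = (3 - (1)·-1.0000 - (-3)·-0.5000) / (7) = 0.3571
Iteration 2:
  x = (-7 - (1)·-0.5000 - (-3)·0.3571) / (5) = -1.0857
  y = (-8 - (4)·-1.0857 - (-1)·0.3571) / (6) = -0.5500
  z = (3 - (1)·-1.0857 - (-3)·-0.5500) / (7) = 0.3480
Iteration 3:
  x = (-7 - (1)·-0.5500 - (-3)·0.3480) / (5) = -1.0812
  y = (-8 - (4)·-1.0812 - (-1)·0.3480) / (6) = -0.5545
  z = (3 - (1)·-1.0812 - (-3)·-0.5545) / (7) = 0.3454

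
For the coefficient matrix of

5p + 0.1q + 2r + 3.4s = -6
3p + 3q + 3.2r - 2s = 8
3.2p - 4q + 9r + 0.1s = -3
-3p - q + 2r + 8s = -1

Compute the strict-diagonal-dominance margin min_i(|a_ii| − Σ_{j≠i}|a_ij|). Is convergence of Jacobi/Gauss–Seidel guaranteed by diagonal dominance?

-5.2

row 1: |5| − (0.1+2+3.4) = -0.5
row 2: |3| − (3+3.2+2) = -5.2
row 3: |9| − (3.2+4+0.1) = 1.7
row 4: |8| − (3+1+2) = 2
minimum over rows = -5.2 → not strictly diagonally dominant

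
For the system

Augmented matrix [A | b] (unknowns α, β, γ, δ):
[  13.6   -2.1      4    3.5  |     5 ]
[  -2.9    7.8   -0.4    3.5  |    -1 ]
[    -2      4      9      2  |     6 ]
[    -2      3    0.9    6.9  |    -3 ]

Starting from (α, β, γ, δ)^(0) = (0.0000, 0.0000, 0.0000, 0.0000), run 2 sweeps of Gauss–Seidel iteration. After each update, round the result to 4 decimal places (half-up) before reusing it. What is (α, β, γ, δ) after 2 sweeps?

Iteration 1:
  α = (5 - (-2.1)·0.0000 - (4)·0.0000 - (3.5)·0.0000) / (13.6) = 0.3676
  β = (-1 - (-2.9)·0.3676 - (-0.4)·0.0000 - (3.5)·0.0000) / (7.8) = 0.0085
  γ = (6 - (-2)·0.3676 - (4)·0.0085 - (2)·0.0000) / (9) = 0.7446
  δ = (-3 - (-2)·0.3676 - (3)·0.0085 - (0.9)·0.7446) / (6.9) = -0.4290
Iteration 2:
  α = (5 - (-2.1)·0.0085 - (4)·0.7446 - (3.5)·-0.4290) / (13.6) = 0.2604
  β = (-1 - (-2.9)·0.2604 - (-0.4)·0.7446 - (3.5)·-0.4290) / (7.8) = 0.1993
  γ = (6 - (-2)·0.2604 - (4)·0.1993 - (2)·-0.4290) / (9) = 0.7313
  δ = (-3 - (-2)·0.2604 - (3)·0.1993 - (0.9)·0.7313) / (6.9) = -0.5413

(0.2604, 0.1993, 0.7313, -0.5413)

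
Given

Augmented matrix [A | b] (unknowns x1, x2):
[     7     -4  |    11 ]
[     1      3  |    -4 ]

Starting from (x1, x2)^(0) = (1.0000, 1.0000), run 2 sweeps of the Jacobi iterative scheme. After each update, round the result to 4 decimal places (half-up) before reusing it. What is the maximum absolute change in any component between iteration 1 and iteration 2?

1.5239

Iteration 1:
  x1 = (11 - (-4)·1.0000) / (7) = 2.1429
  x2 = (-4 - (1)·1.0000) / (3) = -1.6667
Iteration 2:
  x1 = (11 - (-4)·-1.6667) / (7) = 0.6190
  x2 = (-4 - (1)·2.1429) / (3) = -2.0476
Change: (-1.5239, -0.3809) → max |·| = 1.5239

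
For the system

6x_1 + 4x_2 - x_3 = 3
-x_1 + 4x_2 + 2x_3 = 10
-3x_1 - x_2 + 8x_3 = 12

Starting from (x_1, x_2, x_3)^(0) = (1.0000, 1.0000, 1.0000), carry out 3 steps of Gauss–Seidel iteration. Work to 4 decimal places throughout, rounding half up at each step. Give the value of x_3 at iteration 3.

1.6199

Iteration 1:
  x_1 = (3 - (4)·1.0000 - (-1)·1.0000) / (6) = 0.0000
  x_2 = (10 - (-1)·0.0000 - (2)·1.0000) / (4) = 2.0000
  x_3 = (12 - (-3)·0.0000 - (-1)·2.0000) / (8) = 1.7500
Iteration 2:
  x_1 = (3 - (4)·2.0000 - (-1)·1.7500) / (6) = -0.5417
  x_2 = (10 - (-1)·-0.5417 - (2)·1.7500) / (4) = 1.4896
  x_3 = (12 - (-3)·-0.5417 - (-1)·1.4896) / (8) = 1.4831
Iteration 3:
  x_1 = (3 - (4)·1.4896 - (-1)·1.4831) / (6) = -0.2459
  x_2 = (10 - (-1)·-0.2459 - (2)·1.4831) / (4) = 1.6970
  x_3 = (12 - (-3)·-0.2459 - (-1)·1.6970) / (8) = 1.6199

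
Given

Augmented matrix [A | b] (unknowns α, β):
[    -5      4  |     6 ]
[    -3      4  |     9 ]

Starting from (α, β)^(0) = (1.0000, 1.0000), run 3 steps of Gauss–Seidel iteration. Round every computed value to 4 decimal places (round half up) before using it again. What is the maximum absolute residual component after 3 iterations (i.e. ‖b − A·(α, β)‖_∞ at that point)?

Iteration 1:
  α = (6 - (4)·1.0000) / (-5) = -0.4000
  β = (9 - (-3)·-0.4000) / (4) = 1.9500
Iteration 2:
  α = (6 - (4)·1.9500) / (-5) = 0.3600
  β = (9 - (-3)·0.3600) / (4) = 2.5200
Iteration 3:
  α = (6 - (4)·2.5200) / (-5) = 0.8160
  β = (9 - (-3)·0.8160) / (4) = 2.8620
Residual b − A·x = (-1.3680, 0.0000); ∞-norm = 1.3680

1.3680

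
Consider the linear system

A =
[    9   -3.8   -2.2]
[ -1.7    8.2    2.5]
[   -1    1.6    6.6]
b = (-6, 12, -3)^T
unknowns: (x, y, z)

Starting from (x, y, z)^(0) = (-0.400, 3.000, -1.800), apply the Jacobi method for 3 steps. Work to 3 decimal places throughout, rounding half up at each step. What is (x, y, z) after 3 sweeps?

Iteration 1:
  x = (-6 - (-3.8)·3.000 - (-2.2)·-1.800) / (9) = 0.160
  y = (12 - (-1.7)·-0.400 - (2.5)·-1.800) / (8.2) = 1.929
  z = (-3 - (-1)·-0.400 - (1.6)·3.000) / (6.6) = -1.242
Iteration 2:
  x = (-6 - (-3.8)·1.929 - (-2.2)·-1.242) / (9) = -0.156
  y = (12 - (-1.7)·0.160 - (2.5)·-1.242) / (8.2) = 1.875
  z = (-3 - (-1)·0.160 - (1.6)·1.929) / (6.6) = -0.898
Iteration 3:
  x = (-6 - (-3.8)·1.875 - (-2.2)·-0.898) / (9) = -0.095
  y = (12 - (-1.7)·-0.156 - (2.5)·-0.898) / (8.2) = 1.705
  z = (-3 - (-1)·-0.156 - (1.6)·1.875) / (6.6) = -0.933

(-0.095, 1.705, -0.933)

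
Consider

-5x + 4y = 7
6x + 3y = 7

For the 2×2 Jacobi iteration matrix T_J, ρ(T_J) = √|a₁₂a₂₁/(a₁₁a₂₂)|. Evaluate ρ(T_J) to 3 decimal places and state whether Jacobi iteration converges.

a₁₂a₂₁/(a₁₁a₂₂) = (4)·(6) / ((-5)·(3)) = -1.600000
ρ = √|-1.600000| = √1.600000 = 1.265
ρ > 1, so Jacobi diverges

1.265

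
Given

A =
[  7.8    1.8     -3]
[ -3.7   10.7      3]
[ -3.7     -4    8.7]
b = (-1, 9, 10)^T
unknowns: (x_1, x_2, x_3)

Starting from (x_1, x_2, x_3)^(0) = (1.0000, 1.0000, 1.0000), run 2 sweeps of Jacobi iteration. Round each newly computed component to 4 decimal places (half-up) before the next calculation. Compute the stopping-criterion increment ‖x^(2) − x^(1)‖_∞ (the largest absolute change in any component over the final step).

Iteration 1:
  x_1 = (-1 - (1.8)·1.0000 - (-3)·1.0000) / (7.8) = 0.0256
  x_2 = (9 - (-3.7)·1.0000 - (3)·1.0000) / (10.7) = 0.9065
  x_3 = (10 - (-3.7)·1.0000 - (-4)·1.0000) / (8.7) = 2.0345
Iteration 2:
  x_1 = (-1 - (1.8)·0.9065 - (-3)·2.0345) / (7.8) = 0.4451
  x_2 = (9 - (-3.7)·0.0256 - (3)·2.0345) / (10.7) = 0.2796
  x_3 = (10 - (-3.7)·0.0256 - (-4)·0.9065) / (8.7) = 1.5771
Change: (0.4195, -0.6269, -0.4574) → max |·| = 0.6269

0.6269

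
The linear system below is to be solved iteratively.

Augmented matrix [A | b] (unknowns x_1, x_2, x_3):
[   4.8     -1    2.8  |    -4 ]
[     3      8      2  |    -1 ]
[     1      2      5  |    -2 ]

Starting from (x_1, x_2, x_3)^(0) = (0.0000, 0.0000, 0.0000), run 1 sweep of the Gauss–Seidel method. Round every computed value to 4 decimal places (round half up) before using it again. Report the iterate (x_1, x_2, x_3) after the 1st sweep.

Iteration 1:
  x_1 = (-4 - (-1)·0.0000 - (2.8)·0.0000) / (4.8) = -0.8333
  x_2 = (-1 - (3)·-0.8333 - (2)·0.0000) / (8) = 0.1875
  x_3 = (-2 - (1)·-0.8333 - (2)·0.1875) / (5) = -0.3083

(-0.8333, 0.1875, -0.3083)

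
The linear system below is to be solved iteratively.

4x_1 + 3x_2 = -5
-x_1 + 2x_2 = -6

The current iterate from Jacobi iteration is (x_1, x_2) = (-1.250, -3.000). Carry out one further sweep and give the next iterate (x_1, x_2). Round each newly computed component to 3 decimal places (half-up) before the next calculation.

One sweep:
  x_1 = (-5 - (3)·-3.000) / (4) = 1.000
  x_2 = (-6 - (-1)·-1.250) / (2) = -3.625

(1.000, -3.625)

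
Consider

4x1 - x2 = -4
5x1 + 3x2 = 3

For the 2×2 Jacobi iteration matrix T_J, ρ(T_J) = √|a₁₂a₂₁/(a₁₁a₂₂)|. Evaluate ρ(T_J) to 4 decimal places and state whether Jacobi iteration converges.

a₁₂a₂₁/(a₁₁a₂₂) = (-1)·(5) / ((4)·(3)) = -0.416667
ρ = √|-0.416667| = √0.416667 = 0.6455
ρ < 1, so Jacobi converges

0.6455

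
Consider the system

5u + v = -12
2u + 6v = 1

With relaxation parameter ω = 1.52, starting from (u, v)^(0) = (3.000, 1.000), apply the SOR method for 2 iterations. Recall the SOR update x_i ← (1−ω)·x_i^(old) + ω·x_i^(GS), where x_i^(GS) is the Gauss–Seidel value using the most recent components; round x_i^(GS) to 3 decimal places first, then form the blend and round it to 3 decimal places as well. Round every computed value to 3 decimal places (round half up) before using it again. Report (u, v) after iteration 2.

Iteration 1:
  u: GS value = (-12 - (1)·1.000) / (5) = -2.600;  u ← (1−ω)·3.000 + ω·-2.600 = -5.512
  v: GS value = (1 - (2)·-5.512) / (6) = 2.004;  v ← (1−ω)·1.000 + ω·2.004 = 2.526
Iteration 2:
  u: GS value = (-12 - (1)·2.526) / (5) = -2.905;  u ← (1−ω)·-5.512 + ω·-2.905 = -1.549
  v: GS value = (1 - (2)·-1.549) / (6) = 0.683;  v ← (1−ω)·2.526 + ω·0.683 = -0.275

(-1.549, -0.275)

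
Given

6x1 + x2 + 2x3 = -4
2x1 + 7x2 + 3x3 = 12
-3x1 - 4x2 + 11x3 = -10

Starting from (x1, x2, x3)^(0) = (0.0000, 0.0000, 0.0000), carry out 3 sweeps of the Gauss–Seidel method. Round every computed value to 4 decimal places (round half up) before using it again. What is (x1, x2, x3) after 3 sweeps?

(-0.8989, 2.1286, -0.3802)

Iteration 1:
  x1 = (-4 - (1)·0.0000 - (2)·0.0000) / (6) = -0.6667
  x2 = (12 - (2)·-0.6667 - (3)·0.0000) / (7) = 1.9048
  x3 = (-10 - (-3)·-0.6667 - (-4)·1.9048) / (11) = -0.3983
Iteration 2:
  x1 = (-4 - (1)·1.9048 - (2)·-0.3983) / (6) = -0.8514
  x2 = (12 - (2)·-0.8514 - (3)·-0.3983) / (7) = 2.1282
  x3 = (-10 - (-3)·-0.8514 - (-4)·2.1282) / (11) = -0.3674
Iteration 3:
  x1 = (-4 - (1)·2.1282 - (2)·-0.3674) / (6) = -0.8989
  x2 = (12 - (2)·-0.8989 - (3)·-0.3674) / (7) = 2.1286
  x3 = (-10 - (-3)·-0.8989 - (-4)·2.1286) / (11) = -0.3802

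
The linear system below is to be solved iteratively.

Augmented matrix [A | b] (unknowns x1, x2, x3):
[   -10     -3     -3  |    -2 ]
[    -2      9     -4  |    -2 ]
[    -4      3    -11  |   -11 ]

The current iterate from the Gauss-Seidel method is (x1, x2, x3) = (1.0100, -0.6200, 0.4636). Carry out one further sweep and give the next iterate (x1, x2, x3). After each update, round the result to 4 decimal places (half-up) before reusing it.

One sweep:
  x1 = (-2 - (-3)·-0.6200 - (-3)·0.4636) / (-10) = 0.2469
  x2 = (-2 - (-2)·0.2469 - (-4)·0.4636) / (9) = 0.0387
  x3 = (-11 - (-4)·0.2469 - (3)·0.0387) / (-11) = 0.9208

(0.2469, 0.0387, 0.9208)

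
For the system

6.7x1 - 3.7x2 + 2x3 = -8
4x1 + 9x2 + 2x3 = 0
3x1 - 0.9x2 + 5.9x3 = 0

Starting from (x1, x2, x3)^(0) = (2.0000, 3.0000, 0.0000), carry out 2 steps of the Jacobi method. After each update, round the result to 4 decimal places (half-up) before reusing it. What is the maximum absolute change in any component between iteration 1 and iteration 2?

1.9807

Iteration 1:
  x1 = (-8 - (-3.7)·3.0000 - (2)·0.0000) / (6.7) = 0.4627
  x2 = (0 - (4)·2.0000 - (2)·0.0000) / (9) = -0.8889
  x3 = (0 - (3)·2.0000 - (-0.9)·3.0000) / (5.9) = -0.5593
Iteration 2:
  x1 = (-8 - (-3.7)·-0.8889 - (2)·-0.5593) / (6.7) = -1.5180
  x2 = (0 - (4)·0.4627 - (2)·-0.5593) / (9) = -0.0814
  x3 = (0 - (3)·0.4627 - (-0.9)·-0.8889) / (5.9) = -0.3709
Change: (-1.9807, 0.8075, 0.1884) → max |·| = 1.9807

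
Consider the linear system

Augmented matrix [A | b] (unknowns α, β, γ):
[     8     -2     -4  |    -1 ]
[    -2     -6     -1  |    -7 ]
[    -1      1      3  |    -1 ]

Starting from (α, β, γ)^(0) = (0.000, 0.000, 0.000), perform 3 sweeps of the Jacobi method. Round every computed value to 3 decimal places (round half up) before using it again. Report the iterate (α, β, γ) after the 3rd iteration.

Iteration 1:
  α = (-1 - (-2)·0.000 - (-4)·0.000) / (8) = -0.125
  β = (-7 - (-2)·0.000 - (-1)·0.000) / (-6) = 1.167
  γ = (-1 - (-1)·0.000 - (1)·0.000) / (3) = -0.333
Iteration 2:
  α = (-1 - (-2)·1.167 - (-4)·-0.333) / (8) = 0.000
  β = (-7 - (-2)·-0.125 - (-1)·-0.333) / (-6) = 1.264
  γ = (-1 - (-1)·-0.125 - (1)·1.167) / (3) = -0.764
Iteration 3:
  α = (-1 - (-2)·1.264 - (-4)·-0.764) / (8) = -0.191
  β = (-7 - (-2)·0.000 - (-1)·-0.764) / (-6) = 1.294
  γ = (-1 - (-1)·0.000 - (1)·1.264) / (3) = -0.755

(-0.191, 1.294, -0.755)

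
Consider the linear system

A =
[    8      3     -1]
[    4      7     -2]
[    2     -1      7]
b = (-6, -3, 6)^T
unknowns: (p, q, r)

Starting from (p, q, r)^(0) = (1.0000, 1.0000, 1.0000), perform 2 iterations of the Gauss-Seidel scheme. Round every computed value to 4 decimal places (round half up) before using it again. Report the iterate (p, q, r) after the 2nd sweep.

(-0.7602, 0.3499, 1.1243)

Iteration 1:
  p = (-6 - (3)·1.0000 - (-1)·1.0000) / (8) = -1.0000
  q = (-3 - (4)·-1.0000 - (-2)·1.0000) / (7) = 0.4286
  r = (6 - (2)·-1.0000 - (-1)·0.4286) / (7) = 1.2041
Iteration 2:
  p = (-6 - (3)·0.4286 - (-1)·1.2041) / (8) = -0.7602
  q = (-3 - (4)·-0.7602 - (-2)·1.2041) / (7) = 0.3499
  r = (6 - (2)·-0.7602 - (-1)·0.3499) / (7) = 1.1243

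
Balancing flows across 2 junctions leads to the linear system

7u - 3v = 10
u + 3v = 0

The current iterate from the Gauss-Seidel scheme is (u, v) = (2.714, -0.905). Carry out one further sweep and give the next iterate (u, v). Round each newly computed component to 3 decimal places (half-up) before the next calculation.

(1.041, -0.347)

One sweep:
  u = (10 - (-3)·-0.905) / (7) = 1.041
  v = (0 - (1)·1.041) / (3) = -0.347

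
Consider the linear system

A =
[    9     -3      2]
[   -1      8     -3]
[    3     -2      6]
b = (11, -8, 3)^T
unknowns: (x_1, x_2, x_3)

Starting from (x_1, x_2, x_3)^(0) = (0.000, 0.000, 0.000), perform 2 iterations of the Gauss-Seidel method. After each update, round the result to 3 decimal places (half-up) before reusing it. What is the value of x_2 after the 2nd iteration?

-1.019

Iteration 1:
  x_1 = (11 - (-3)·0.000 - (2)·0.000) / (9) = 1.222
  x_2 = (-8 - (-1)·1.222 - (-3)·0.000) / (8) = -0.847
  x_3 = (3 - (3)·1.222 - (-2)·-0.847) / (6) = -0.393
Iteration 2:
  x_1 = (11 - (-3)·-0.847 - (2)·-0.393) / (9) = 1.027
  x_2 = (-8 - (-1)·1.027 - (-3)·-0.393) / (8) = -1.019
  x_3 = (3 - (3)·1.027 - (-2)·-1.019) / (6) = -0.353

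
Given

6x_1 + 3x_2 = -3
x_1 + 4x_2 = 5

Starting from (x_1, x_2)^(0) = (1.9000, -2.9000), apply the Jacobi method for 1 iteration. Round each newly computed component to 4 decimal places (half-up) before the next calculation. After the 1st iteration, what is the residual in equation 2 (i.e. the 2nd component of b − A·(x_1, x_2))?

Iteration 1:
  x_1 = (-3 - (3)·-2.9000) / (6) = 0.9500
  x_2 = (5 - (1)·1.9000) / (4) = 0.7750
Residual b − A·x = (-11.0250, 0.9500)

0.9500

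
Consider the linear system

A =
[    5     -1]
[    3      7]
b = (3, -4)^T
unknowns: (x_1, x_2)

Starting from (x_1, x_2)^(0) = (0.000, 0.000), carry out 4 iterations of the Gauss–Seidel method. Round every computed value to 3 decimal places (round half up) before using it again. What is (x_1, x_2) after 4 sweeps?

(0.447, -0.763)

Iteration 1:
  x_1 = (3 - (-1)·0.000) / (5) = 0.600
  x_2 = (-4 - (3)·0.600) / (7) = -0.829
Iteration 2:
  x_1 = (3 - (-1)·-0.829) / (5) = 0.434
  x_2 = (-4 - (3)·0.434) / (7) = -0.757
Iteration 3:
  x_1 = (3 - (-1)·-0.757) / (5) = 0.449
  x_2 = (-4 - (3)·0.449) / (7) = -0.764
Iteration 4:
  x_1 = (3 - (-1)·-0.764) / (5) = 0.447
  x_2 = (-4 - (3)·0.447) / (7) = -0.763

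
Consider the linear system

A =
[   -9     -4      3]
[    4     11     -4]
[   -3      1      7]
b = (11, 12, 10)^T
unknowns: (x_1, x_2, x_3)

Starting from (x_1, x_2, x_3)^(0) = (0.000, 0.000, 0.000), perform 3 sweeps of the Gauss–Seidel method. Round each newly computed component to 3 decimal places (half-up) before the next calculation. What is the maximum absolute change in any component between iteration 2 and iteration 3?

Iteration 1:
  x_1 = (11 - (-4)·0.000 - (3)·0.000) / (-9) = -1.222
  x_2 = (12 - (4)·-1.222 - (-4)·0.000) / (11) = 1.535
  x_3 = (10 - (-3)·-1.222 - (1)·1.535) / (7) = 0.686
Iteration 2:
  x_1 = (11 - (-4)·1.535 - (3)·0.686) / (-9) = -1.676
  x_2 = (12 - (4)·-1.676 - (-4)·0.686) / (11) = 1.950
  x_3 = (10 - (-3)·-1.676 - (1)·1.950) / (7) = 0.432
Iteration 3:
  x_1 = (11 - (-4)·1.950 - (3)·0.432) / (-9) = -1.945
  x_2 = (12 - (4)·-1.945 - (-4)·0.432) / (11) = 1.955
  x_3 = (10 - (-3)·-1.945 - (1)·1.955) / (7) = 0.316
Change: (-0.269, 0.005, -0.116) → max |·| = 0.269

0.269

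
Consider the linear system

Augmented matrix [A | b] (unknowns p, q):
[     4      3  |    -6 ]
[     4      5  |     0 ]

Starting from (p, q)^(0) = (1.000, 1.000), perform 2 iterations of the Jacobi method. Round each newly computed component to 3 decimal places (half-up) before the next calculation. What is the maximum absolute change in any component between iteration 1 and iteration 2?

Iteration 1:
  p = (-6 - (3)·1.000) / (4) = -2.250
  q = (0 - (4)·1.000) / (5) = -0.800
Iteration 2:
  p = (-6 - (3)·-0.800) / (4) = -0.900
  q = (0 - (4)·-2.250) / (5) = 1.800
Change: (1.350, 2.600) → max |·| = 2.600

2.600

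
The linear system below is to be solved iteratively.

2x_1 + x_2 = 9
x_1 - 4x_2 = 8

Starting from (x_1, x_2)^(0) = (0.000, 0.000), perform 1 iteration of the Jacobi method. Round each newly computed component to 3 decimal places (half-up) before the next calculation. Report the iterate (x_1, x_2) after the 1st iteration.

Iteration 1:
  x_1 = (9 - (1)·0.000) / (2) = 4.500
  x_2 = (8 - (1)·0.000) / (-4) = -2.000

(4.500, -2.000)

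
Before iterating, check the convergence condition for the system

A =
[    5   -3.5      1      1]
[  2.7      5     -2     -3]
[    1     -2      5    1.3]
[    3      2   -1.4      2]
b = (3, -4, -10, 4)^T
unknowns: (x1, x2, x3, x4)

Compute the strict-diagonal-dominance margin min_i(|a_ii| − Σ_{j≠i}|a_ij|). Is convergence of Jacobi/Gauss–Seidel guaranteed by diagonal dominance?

-4.4

row 1: |5| − (3.5+1+1) = -0.5
row 2: |5| − (2.7+2+3) = -2.7
row 3: |5| − (1+2+1.3) = 0.7
row 4: |2| − (3+2+1.4) = -4.4
minimum over rows = -4.4 → not strictly diagonally dominant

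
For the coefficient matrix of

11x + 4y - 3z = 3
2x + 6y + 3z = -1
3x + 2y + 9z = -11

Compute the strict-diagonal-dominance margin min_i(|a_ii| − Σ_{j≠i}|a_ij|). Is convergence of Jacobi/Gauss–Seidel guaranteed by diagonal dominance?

1

row 1: |11| − (4+3) = 4
row 2: |6| − (2+3) = 1
row 3: |9| − (3+2) = 4
minimum over rows = 1 → strictly diagonally dominant (convergence guaranteed)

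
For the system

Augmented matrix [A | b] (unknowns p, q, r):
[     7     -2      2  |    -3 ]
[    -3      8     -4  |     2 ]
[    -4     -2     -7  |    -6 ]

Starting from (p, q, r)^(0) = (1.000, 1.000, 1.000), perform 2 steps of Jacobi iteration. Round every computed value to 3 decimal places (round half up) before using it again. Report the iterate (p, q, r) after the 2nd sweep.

Iteration 1:
  p = (-3 - (-2)·1.000 - (2)·1.000) / (7) = -0.429
  q = (2 - (-3)·1.000 - (-4)·1.000) / (8) = 1.125
  r = (-6 - (-4)·1.000 - (-2)·1.000) / (-7) = 0.000
Iteration 2:
  p = (-3 - (-2)·1.125 - (2)·0.000) / (7) = -0.107
  q = (2 - (-3)·-0.429 - (-4)·0.000) / (8) = 0.089
  r = (-6 - (-4)·-0.429 - (-2)·1.125) / (-7) = 0.781

(-0.107, 0.089, 0.781)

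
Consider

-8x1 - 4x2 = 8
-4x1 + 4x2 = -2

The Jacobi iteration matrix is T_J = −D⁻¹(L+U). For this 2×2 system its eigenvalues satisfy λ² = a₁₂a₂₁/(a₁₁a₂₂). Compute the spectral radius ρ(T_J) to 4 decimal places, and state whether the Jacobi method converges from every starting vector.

0.7071

a₁₂a₂₁/(a₁₁a₂₂) = (-4)·(-4) / ((-8)·(4)) = -0.500000
ρ = √|-0.500000| = √0.500000 = 0.7071
ρ < 1, so Jacobi converges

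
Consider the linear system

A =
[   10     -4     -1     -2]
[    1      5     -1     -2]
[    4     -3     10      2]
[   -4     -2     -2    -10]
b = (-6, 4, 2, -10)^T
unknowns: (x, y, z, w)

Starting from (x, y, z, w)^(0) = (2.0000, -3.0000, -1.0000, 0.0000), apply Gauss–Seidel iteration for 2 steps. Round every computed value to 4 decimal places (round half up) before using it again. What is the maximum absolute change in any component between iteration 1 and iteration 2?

Iteration 1:
  x = (-6 - (-4)·-3.0000 - (-1)·-1.0000 - (-2)·0.0000) / (10) = -1.9000
  y = (4 - (1)·-1.9000 - (-1)·-1.0000 - (-2)·0.0000) / (5) = 0.9800
  z = (2 - (4)·-1.9000 - (-3)·0.9800 - (2)·0.0000) / (10) = 1.2540
  w = (-10 - (-4)·-1.9000 - (-2)·0.9800 - (-2)·1.2540) / (-10) = 1.3132
Iteration 2:
  x = (-6 - (-4)·0.9800 - (-1)·1.2540 - (-2)·1.3132) / (10) = 0.1800
  y = (4 - (1)·0.1800 - (-1)·1.2540 - (-2)·1.3132) / (5) = 1.5401
  z = (2 - (4)·0.1800 - (-3)·1.5401 - (2)·1.3132) / (10) = 0.3274
  w = (-10 - (-4)·0.1800 - (-2)·1.5401 - (-2)·0.3274) / (-10) = 0.5545
Change: (2.0800, 0.5601, -0.9266, -0.7587) → max |·| = 2.0800

2.0800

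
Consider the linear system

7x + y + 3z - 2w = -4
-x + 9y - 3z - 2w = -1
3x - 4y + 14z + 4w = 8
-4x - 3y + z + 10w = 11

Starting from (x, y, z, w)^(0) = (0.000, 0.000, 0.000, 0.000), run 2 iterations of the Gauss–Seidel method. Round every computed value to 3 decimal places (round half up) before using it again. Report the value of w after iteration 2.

Iteration 1:
  x = (-4 - (1)·0.000 - (3)·0.000 - (-2)·0.000) / (7) = -0.571
  y = (-1 - (-1)·-0.571 - (-3)·0.000 - (-2)·0.000) / (9) = -0.175
  z = (8 - (3)·-0.571 - (-4)·-0.175 - (4)·0.000) / (14) = 0.644
  w = (11 - (-4)·-0.571 - (-3)·-0.175 - (1)·0.644) / (10) = 0.755
Iteration 2:
  x = (-4 - (1)·-0.175 - (3)·0.644 - (-2)·0.755) / (7) = -0.607
  y = (-1 - (-1)·-0.607 - (-3)·0.644 - (-2)·0.755) / (9) = 0.204
  z = (8 - (3)·-0.607 - (-4)·0.204 - (4)·0.755) / (14) = 0.544
  w = (11 - (-4)·-0.607 - (-3)·0.204 - (1)·0.544) / (10) = 0.864

0.864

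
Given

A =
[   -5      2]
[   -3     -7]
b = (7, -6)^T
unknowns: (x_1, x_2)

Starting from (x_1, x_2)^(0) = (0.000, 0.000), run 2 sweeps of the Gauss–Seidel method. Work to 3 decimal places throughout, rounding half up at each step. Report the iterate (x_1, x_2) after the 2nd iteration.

Iteration 1:
  x_1 = (7 - (2)·0.000) / (-5) = -1.400
  x_2 = (-6 - (-3)·-1.400) / (-7) = 1.457
Iteration 2:
  x_1 = (7 - (2)·1.457) / (-5) = -0.817
  x_2 = (-6 - (-3)·-0.817) / (-7) = 1.207

(-0.817, 1.207)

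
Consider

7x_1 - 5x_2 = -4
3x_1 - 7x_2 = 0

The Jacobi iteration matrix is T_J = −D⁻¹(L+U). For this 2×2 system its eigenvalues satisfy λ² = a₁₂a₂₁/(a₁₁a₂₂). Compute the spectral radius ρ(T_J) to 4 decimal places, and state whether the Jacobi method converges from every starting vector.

a₁₂a₂₁/(a₁₁a₂₂) = (-5)·(3) / ((7)·(-7)) = 0.306122
ρ = √|0.306122| = √0.306122 = 0.5533
ρ < 1, so Jacobi converges

0.5533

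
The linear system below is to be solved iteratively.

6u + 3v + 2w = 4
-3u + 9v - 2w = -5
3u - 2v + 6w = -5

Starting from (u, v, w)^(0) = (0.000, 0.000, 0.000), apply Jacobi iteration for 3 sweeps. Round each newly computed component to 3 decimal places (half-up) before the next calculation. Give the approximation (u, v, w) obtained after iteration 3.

Iteration 1:
  u = (4 - (3)·0.000 - (2)·0.000) / (6) = 0.667
  v = (-5 - (-3)·0.000 - (-2)·0.000) / (9) = -0.556
  w = (-5 - (3)·0.000 - (-2)·0.000) / (6) = -0.833
Iteration 2:
  u = (4 - (3)·-0.556 - (2)·-0.833) / (6) = 1.222
  v = (-5 - (-3)·0.667 - (-2)·-0.833) / (9) = -0.518
  w = (-5 - (3)·0.667 - (-2)·-0.556) / (6) = -1.352
Iteration 3:
  u = (4 - (3)·-0.518 - (2)·-1.352) / (6) = 1.376
  v = (-5 - (-3)·1.222 - (-2)·-1.352) / (9) = -0.449
  w = (-5 - (3)·1.222 - (-2)·-0.518) / (6) = -1.617

(1.376, -0.449, -1.617)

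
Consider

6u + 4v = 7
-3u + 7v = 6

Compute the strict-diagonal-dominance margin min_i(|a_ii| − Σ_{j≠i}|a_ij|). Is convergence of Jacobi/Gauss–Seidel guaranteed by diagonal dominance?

row 1: |6| − (4) = 2
row 2: |7| − (3) = 4
minimum over rows = 2 → strictly diagonally dominant (convergence guaranteed)

2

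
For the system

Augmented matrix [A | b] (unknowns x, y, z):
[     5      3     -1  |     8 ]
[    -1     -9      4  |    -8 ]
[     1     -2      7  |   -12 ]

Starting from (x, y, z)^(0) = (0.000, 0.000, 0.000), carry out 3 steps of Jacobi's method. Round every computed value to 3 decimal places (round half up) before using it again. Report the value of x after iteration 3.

Iteration 1:
  x = (8 - (3)·0.000 - (-1)·0.000) / (5) = 1.600
  y = (-8 - (-1)·0.000 - (4)·0.000) / (-9) = 0.889
  z = (-12 - (1)·0.000 - (-2)·0.000) / (7) = -1.714
Iteration 2:
  x = (8 - (3)·0.889 - (-1)·-1.714) / (5) = 0.724
  y = (-8 - (-1)·1.600 - (4)·-1.714) / (-9) = -0.051
  z = (-12 - (1)·1.600 - (-2)·0.889) / (7) = -1.689
Iteration 3:
  x = (8 - (3)·-0.051 - (-1)·-1.689) / (5) = 1.293
  y = (-8 - (-1)·0.724 - (4)·-1.689) / (-9) = 0.058
  z = (-12 - (1)·0.724 - (-2)·-0.051) / (7) = -1.832

1.293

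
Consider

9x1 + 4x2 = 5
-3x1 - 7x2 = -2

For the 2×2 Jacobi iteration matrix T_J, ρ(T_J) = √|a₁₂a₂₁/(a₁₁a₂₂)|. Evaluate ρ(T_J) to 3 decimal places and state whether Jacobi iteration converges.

a₁₂a₂₁/(a₁₁a₂₂) = (4)·(-3) / ((9)·(-7)) = 0.190476
ρ = √|0.190476| = √0.190476 = 0.436
ρ < 1, so Jacobi converges

0.436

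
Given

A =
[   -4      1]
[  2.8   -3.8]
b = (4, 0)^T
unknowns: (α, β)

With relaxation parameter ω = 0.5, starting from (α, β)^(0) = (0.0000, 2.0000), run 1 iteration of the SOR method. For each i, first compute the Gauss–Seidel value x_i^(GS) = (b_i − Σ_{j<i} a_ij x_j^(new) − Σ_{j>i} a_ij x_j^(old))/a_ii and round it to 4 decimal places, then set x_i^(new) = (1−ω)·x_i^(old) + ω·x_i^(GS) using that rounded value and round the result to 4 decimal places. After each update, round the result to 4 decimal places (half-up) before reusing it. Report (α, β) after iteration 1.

Iteration 1:
  α: GS value = (4 - (1)·2.0000) / (-4) = -0.5000;  α ← (1−ω)·0.0000 + ω·-0.5000 = -0.2500
  β: GS value = (0 - (2.8)·-0.2500) / (-3.8) = -0.1842;  β ← (1−ω)·2.0000 + ω·-0.1842 = 0.9079

(-0.2500, 0.9079)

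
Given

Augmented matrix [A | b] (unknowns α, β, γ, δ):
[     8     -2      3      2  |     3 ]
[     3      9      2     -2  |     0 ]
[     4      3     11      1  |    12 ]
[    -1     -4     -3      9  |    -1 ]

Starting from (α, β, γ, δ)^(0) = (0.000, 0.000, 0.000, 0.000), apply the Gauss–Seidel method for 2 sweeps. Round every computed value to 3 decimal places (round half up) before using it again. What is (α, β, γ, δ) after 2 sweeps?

Iteration 1:
  α = (3 - (-2)·0.000 - (3)·0.000 - (2)·0.000) / (8) = 0.375
  β = (0 - (3)·0.375 - (2)·0.000 - (-2)·0.000) / (9) = -0.125
  γ = (12 - (4)·0.375 - (3)·-0.125 - (1)·0.000) / (11) = 0.989
  δ = (-1 - (-1)·0.375 - (-4)·-0.125 - (-3)·0.989) / (9) = 0.205
Iteration 2:
  α = (3 - (-2)·-0.125 - (3)·0.989 - (2)·0.205) / (8) = -0.078
  β = (0 - (3)·-0.078 - (2)·0.989 - (-2)·0.205) / (9) = -0.148
  γ = (12 - (4)·-0.078 - (3)·-0.148 - (1)·0.205) / (11) = 1.141
  δ = (-1 - (-1)·-0.078 - (-4)·-0.148 - (-3)·1.141) / (9) = 0.195

(-0.078, -0.148, 1.141, 0.195)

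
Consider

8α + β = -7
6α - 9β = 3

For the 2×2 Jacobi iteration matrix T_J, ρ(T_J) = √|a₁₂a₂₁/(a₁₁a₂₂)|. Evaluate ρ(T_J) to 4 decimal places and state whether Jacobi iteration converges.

a₁₂a₂₁/(a₁₁a₂₂) = (1)·(6) / ((8)·(-9)) = -0.083333
ρ = √|-0.083333| = √0.083333 = 0.2887
ρ < 1, so Jacobi converges

0.2887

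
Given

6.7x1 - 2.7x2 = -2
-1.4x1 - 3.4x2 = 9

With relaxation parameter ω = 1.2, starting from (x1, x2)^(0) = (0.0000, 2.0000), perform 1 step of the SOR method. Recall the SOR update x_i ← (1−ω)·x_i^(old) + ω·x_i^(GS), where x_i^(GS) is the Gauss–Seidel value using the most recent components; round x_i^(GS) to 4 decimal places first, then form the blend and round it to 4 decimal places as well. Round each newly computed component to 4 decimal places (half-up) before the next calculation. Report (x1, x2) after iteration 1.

Iteration 1:
  x1: GS value = (-2 - (-2.7)·2.0000) / (6.7) = 0.5075;  x1 ← (1−ω)·0.0000 + ω·0.5075 = 0.6090
  x2: GS value = (9 - (-1.4)·0.6090) / (-3.4) = -2.8978;  x2 ← (1−ω)·2.0000 + ω·-2.8978 = -3.8774

(0.6090, -3.8774)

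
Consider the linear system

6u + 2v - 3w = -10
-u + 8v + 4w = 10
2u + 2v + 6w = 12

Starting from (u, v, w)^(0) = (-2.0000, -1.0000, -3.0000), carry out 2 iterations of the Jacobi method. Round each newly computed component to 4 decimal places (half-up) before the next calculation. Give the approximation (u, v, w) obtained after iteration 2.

Iteration 1:
  u = (-10 - (2)·-1.0000 - (-3)·-3.0000) / (6) = -2.8333
  v = (10 - (-1)·-2.0000 - (4)·-3.0000) / (8) = 2.5000
  w = (12 - (2)·-2.0000 - (2)·-1.0000) / (6) = 3.0000
Iteration 2:
  u = (-10 - (2)·2.5000 - (-3)·3.0000) / (6) = -1.0000
  v = (10 - (-1)·-2.8333 - (4)·3.0000) / (8) = -0.6042
  w = (12 - (2)·-2.8333 - (2)·2.5000) / (6) = 2.1111

(-1.0000, -0.6042, 2.1111)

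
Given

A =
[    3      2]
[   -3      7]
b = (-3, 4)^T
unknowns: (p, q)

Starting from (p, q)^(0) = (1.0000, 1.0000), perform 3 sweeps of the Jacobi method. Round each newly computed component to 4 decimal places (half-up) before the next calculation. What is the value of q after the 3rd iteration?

-0.1429

Iteration 1:
  p = (-3 - (2)·1.0000) / (3) = -1.6667
  q = (4 - (-3)·1.0000) / (7) = 1.0000
Iteration 2:
  p = (-3 - (2)·1.0000) / (3) = -1.6667
  q = (4 - (-3)·-1.6667) / (7) = -0.1429
Iteration 3:
  p = (-3 - (2)·-0.1429) / (3) = -0.9047
  q = (4 - (-3)·-1.6667) / (7) = -0.1429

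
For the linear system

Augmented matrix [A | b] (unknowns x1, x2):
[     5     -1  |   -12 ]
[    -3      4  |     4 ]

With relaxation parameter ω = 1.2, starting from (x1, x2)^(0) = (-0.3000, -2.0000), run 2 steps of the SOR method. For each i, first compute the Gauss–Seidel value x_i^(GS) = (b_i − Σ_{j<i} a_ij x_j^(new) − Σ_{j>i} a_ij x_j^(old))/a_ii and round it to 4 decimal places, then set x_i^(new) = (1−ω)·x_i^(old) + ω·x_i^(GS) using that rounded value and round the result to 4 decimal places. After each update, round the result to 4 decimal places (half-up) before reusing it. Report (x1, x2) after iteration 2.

Iteration 1:
  x1: GS value = (-12 - (-1)·-2.0000) / (5) = -2.8000;  x1 ← (1−ω)·-0.3000 + ω·-2.8000 = -3.3000
  x2: GS value = (4 - (-3)·-3.3000) / (4) = -1.4750;  x2 ← (1−ω)·-2.0000 + ω·-1.4750 = -1.3700
Iteration 2:
  x1: GS value = (-12 - (-1)·-1.3700) / (5) = -2.6740;  x1 ← (1−ω)·-3.3000 + ω·-2.6740 = -2.5488
  x2: GS value = (4 - (-3)·-2.5488) / (4) = -0.9116;  x2 ← (1−ω)·-1.3700 + ω·-0.9116 = -0.8199

(-2.5488, -0.8199)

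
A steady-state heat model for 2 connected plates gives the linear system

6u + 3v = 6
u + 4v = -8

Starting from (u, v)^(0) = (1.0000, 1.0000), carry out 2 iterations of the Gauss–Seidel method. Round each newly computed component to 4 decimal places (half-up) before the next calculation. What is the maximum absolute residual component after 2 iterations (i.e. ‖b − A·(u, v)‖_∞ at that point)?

1.1718

Iteration 1:
  u = (6 - (3)·1.0000) / (6) = 0.5000
  v = (-8 - (1)·0.5000) / (4) = -2.1250
Iteration 2:
  u = (6 - (3)·-2.1250) / (6) = 2.0625
  v = (-8 - (1)·2.0625) / (4) = -2.5156
Residual b − A·x = (1.1718, -0.0001); ∞-norm = 1.1718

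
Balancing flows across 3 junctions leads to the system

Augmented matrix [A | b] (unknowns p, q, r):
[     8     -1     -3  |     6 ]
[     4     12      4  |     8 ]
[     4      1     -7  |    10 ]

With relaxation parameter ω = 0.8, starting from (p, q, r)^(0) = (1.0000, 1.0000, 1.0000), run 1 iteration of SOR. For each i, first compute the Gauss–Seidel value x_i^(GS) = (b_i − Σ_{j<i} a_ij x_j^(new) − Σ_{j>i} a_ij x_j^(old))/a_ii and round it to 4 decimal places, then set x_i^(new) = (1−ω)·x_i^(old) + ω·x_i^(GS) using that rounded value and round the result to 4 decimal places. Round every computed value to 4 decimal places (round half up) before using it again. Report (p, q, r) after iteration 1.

(1.2000, 0.1466, -0.3775)

Iteration 1:
  p: GS value = (6 - (-1)·1.0000 - (-3)·1.0000) / (8) = 1.2500;  p ← (1−ω)·1.0000 + ω·1.2500 = 1.2000
  q: GS value = (8 - (4)·1.2000 - (4)·1.0000) / (12) = -0.0667;  q ← (1−ω)·1.0000 + ω·-0.0667 = 0.1466
  r: GS value = (10 - (4)·1.2000 - (1)·0.1466) / (-7) = -0.7219;  r ← (1−ω)·1.0000 + ω·-0.7219 = -0.3775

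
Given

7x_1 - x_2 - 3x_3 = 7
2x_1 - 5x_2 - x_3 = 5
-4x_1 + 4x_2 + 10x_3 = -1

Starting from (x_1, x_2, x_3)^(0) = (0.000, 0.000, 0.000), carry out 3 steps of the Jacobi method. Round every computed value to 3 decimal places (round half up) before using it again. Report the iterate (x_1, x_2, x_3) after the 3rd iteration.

(1.217, -0.814, 0.458)

Iteration 1:
  x_1 = (7 - (-1)·0.000 - (-3)·0.000) / (7) = 1.000
  x_2 = (5 - (2)·0.000 - (-1)·0.000) / (-5) = -1.000
  x_3 = (-1 - (-4)·0.000 - (4)·0.000) / (10) = -0.100
Iteration 2:
  x_1 = (7 - (-1)·-1.000 - (-3)·-0.100) / (7) = 0.814
  x_2 = (5 - (2)·1.000 - (-1)·-0.100) / (-5) = -0.580
  x_3 = (-1 - (-4)·1.000 - (4)·-1.000) / (10) = 0.700
Iteration 3:
  x_1 = (7 - (-1)·-0.580 - (-3)·0.700) / (7) = 1.217
  x_2 = (5 - (2)·0.814 - (-1)·0.700) / (-5) = -0.814
  x_3 = (-1 - (-4)·0.814 - (4)·-0.580) / (10) = 0.458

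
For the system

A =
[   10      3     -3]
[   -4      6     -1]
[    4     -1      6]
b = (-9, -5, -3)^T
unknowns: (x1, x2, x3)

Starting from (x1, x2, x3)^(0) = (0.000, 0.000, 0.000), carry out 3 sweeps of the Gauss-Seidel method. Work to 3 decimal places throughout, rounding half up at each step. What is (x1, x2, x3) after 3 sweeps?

Iteration 1:
  x1 = (-9 - (3)·0.000 - (-3)·0.000) / (10) = -0.900
  x2 = (-5 - (-4)·-0.900 - (-1)·0.000) / (6) = -1.433
  x3 = (-3 - (4)·-0.900 - (-1)·-1.433) / (6) = -0.139
Iteration 2:
  x1 = (-9 - (3)·-1.433 - (-3)·-0.139) / (10) = -0.512
  x2 = (-5 - (-4)·-0.512 - (-1)·-0.139) / (6) = -1.198
  x3 = (-3 - (4)·-0.512 - (-1)·-1.198) / (6) = -0.358
Iteration 3:
  x1 = (-9 - (3)·-1.198 - (-3)·-0.358) / (10) = -0.648
  x2 = (-5 - (-4)·-0.648 - (-1)·-0.358) / (6) = -1.325
  x3 = (-3 - (4)·-0.648 - (-1)·-1.325) / (6) = -0.289

(-0.648, -1.325, -0.289)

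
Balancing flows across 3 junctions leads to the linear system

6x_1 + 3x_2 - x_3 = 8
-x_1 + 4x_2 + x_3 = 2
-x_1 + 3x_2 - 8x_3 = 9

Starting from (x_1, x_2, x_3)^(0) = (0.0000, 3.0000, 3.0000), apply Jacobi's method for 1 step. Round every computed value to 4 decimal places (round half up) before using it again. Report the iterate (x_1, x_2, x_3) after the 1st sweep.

Iteration 1:
  x_1 = (8 - (3)·3.0000 - (-1)·3.0000) / (6) = 0.3333
  x_2 = (2 - (-1)·0.0000 - (1)·3.0000) / (4) = -0.2500
  x_3 = (9 - (-1)·0.0000 - (3)·3.0000) / (-8) = 0.0000

(0.3333, -0.2500, 0.0000)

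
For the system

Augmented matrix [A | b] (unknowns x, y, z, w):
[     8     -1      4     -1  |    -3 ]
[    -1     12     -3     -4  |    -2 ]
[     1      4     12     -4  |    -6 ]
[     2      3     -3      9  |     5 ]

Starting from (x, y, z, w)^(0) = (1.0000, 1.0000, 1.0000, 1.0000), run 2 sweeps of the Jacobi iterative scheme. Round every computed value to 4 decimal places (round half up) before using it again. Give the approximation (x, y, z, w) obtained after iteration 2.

Iteration 1:
  x = (-3 - (-1)·1.0000 - (4)·1.0000 - (-1)·1.0000) / (8) = -0.6250
  y = (-2 - (-1)·1.0000 - (-3)·1.0000 - (-4)·1.0000) / (12) = 0.5000
  z = (-6 - (1)·1.0000 - (4)·1.0000 - (-4)·1.0000) / (12) = -0.5833
  w = (5 - (2)·1.0000 - (3)·1.0000 - (-3)·1.0000) / (9) = 0.3333
Iteration 2:
  x = (-3 - (-1)·0.5000 - (4)·-0.5833 - (-1)·0.3333) / (8) = 0.0208
  y = (-2 - (-1)·-0.6250 - (-3)·-0.5833 - (-4)·0.3333) / (12) = -0.2535
  z = (-6 - (1)·-0.6250 - (4)·0.5000 - (-4)·0.3333) / (12) = -0.5035
  w = (5 - (2)·-0.6250 - (3)·0.5000 - (-3)·-0.5833) / (9) = 0.3333

(0.0208, -0.2535, -0.5035, 0.3333)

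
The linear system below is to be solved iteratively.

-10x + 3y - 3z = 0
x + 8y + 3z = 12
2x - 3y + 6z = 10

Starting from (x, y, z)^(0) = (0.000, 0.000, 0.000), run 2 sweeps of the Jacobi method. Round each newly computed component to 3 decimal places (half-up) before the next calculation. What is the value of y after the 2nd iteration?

Iteration 1:
  x = (0 - (3)·0.000 - (-3)·0.000) / (-10) = 0.000
  y = (12 - (1)·0.000 - (3)·0.000) / (8) = 1.500
  z = (10 - (2)·0.000 - (-3)·0.000) / (6) = 1.667
Iteration 2:
  x = (0 - (3)·1.500 - (-3)·1.667) / (-10) = -0.050
  y = (12 - (1)·0.000 - (3)·1.667) / (8) = 0.875
  z = (10 - (2)·0.000 - (-3)·1.500) / (6) = 2.417

0.875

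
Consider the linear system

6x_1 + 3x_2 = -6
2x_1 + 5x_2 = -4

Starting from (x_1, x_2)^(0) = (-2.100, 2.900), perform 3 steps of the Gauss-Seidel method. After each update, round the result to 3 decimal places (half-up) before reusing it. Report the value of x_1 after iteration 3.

-0.818

Iteration 1:
  x_1 = (-6 - (3)·2.900) / (6) = -2.450
  x_2 = (-4 - (2)·-2.450) / (5) = 0.180
Iteration 2:
  x_1 = (-6 - (3)·0.180) / (6) = -1.090
  x_2 = (-4 - (2)·-1.090) / (5) = -0.364
Iteration 3:
  x_1 = (-6 - (3)·-0.364) / (6) = -0.818
  x_2 = (-4 - (2)·-0.818) / (5) = -0.473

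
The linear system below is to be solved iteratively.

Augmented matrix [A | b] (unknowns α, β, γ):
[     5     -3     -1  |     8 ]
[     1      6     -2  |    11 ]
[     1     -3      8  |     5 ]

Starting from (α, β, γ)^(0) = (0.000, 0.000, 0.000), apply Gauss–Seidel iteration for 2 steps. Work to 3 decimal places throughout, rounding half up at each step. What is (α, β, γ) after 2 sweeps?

Iteration 1:
  α = (8 - (-3)·0.000 - (-1)·0.000) / (5) = 1.600
  β = (11 - (1)·1.600 - (-2)·0.000) / (6) = 1.567
  γ = (5 - (1)·1.600 - (-3)·1.567) / (8) = 1.013
Iteration 2:
  α = (8 - (-3)·1.567 - (-1)·1.013) / (5) = 2.743
  β = (11 - (1)·2.743 - (-2)·1.013) / (6) = 1.714
  γ = (5 - (1)·2.743 - (-3)·1.714) / (8) = 0.925

(2.743, 1.714, 0.925)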